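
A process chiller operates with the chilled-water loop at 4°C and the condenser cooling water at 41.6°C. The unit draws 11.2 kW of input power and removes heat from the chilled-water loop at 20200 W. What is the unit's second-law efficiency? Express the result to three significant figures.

0.245

Converting, Q̇_C = 20200 W = 20.20 kW, so COP_actual = Q̇_C/Ẇ = 20.20/11.20 = 1.804.
In absolute terms T_C = 277.15 K and T_H = 314.75 K, so ΔT = 37.60 K.
COP_Carnot = T_C/ΔT = 277.15/37.60 = 7.371.
η_II = COP_actual/COP_Carnot = 1.804/7.371 = 0.2447.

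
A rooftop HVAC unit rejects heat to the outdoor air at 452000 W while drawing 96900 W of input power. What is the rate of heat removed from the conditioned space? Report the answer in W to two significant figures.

For a cyclic device the first law requires Q̇_H = Q̇_C + Ẇ.
Q̇_C = Q̇_H − Ẇ = 355100 W.

360000 W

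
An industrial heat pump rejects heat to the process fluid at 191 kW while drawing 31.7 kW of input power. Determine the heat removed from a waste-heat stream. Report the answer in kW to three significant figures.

For a cyclic device the first law requires Q̇_H = Q̇_C + Ẇ.
Q̇_C = Q̇_H − Ẇ = 159.3 kW.

159 kW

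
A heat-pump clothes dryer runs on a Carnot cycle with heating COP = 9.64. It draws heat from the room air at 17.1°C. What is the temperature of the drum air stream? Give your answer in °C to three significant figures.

50.7 °C

COP_HP = T_H/(T_H − T_C) rearranges to T_H = COP·T_C/(COP − 1).
With T_C = 290.25 K, T_H = 9.64 × 290.25/8.640 = 323.84 K.
Converting, 323.84 K = 50.69°C.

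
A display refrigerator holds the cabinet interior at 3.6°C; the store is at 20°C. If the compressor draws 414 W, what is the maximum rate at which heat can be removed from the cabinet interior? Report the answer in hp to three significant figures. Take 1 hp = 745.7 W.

9.37 hp

In absolute terms T_C = 276.75 K and T_H = 293.15 K, so ΔT = 16.40 K.
COP_Carnot = T_C/ΔT = 276.75/16.40 = 16.88.
Q̇_max = COP_Carnot × Ẇ = 16.88 × 414.0 W = 6986 W = 9.369 hp.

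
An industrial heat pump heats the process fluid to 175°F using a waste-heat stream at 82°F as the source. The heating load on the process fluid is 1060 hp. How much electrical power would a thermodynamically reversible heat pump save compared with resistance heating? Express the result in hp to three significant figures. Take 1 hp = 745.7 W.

In absolute terms T_C = 300.93 K and T_H = 352.59 K, so ΔT = 51.67 K.
COP_Carnot = T_H/ΔT = 352.59/51.67 = 6.824.
Resistance heating needs Ẇ_res = Q̇_H = 1060 hp; the reversible heat pump needs only Ẇ_hp = Q̇_H/COP = 155.3 hp.
Saving = 1060 − 155.3 = 904.7 hp.

905 hp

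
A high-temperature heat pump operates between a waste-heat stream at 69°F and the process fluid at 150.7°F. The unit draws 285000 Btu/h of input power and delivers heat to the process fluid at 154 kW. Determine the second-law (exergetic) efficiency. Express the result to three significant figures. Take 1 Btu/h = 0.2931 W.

0.247

Converting, Q̇_H = 154.0 kW = 525400 Btu/h, so COP_actual = Q̇_H/Ẇ = 525400/285000 = 1.844.
In absolute terms T_C = 293.71 K and T_H = 339.09 K, so ΔT = 45.39 K.
COP_Carnot = T_H/ΔT = 339.09/45.39 = 7.471.
η_II = COP_actual/COP_Carnot = 1.844/7.471 = 0.2468.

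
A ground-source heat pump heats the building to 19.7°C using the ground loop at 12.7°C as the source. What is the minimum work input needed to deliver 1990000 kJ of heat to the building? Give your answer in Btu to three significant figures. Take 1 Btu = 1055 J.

In absolute terms T_C = 285.85 K and T_H = 292.85 K, so ΔT = 7.000 K.
The reversible limit is COP_HP = T_H/ΔT = 41.84, so W_min = Q_H/COP = Q_H·ΔT/T_H.
W_min = 1990000 × 7.000/292.85 = 47570 kJ = 45090 Btu.

45100 Btu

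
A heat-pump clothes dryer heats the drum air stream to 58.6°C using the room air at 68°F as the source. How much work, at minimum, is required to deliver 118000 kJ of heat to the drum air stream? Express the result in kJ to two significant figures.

In absolute terms T_C = 293.15 K and T_H = 331.75 K, so ΔT = 38.60 K.
The reversible limit is COP_HP = T_H/ΔT = 8.595, so W_min = Q_H/COP = Q_H·ΔT/T_H.
W_min = 118000 × 38.60/331.75 = 13730 kJ.

14000 kJ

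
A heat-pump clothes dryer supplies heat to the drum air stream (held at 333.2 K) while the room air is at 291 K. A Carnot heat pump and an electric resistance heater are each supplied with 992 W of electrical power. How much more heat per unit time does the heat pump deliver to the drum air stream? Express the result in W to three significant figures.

6840 W

The reservoir spacing is ΔT = 333.2 − 291 = 42.20 K.
COP_Carnot = T_H/ΔT = 333.20/42.20 = 7.896.
The heat pump delivers Q̇_H = COP × Ẇ = 7833 W; the resistance heater delivers Ẇ = 992.0 W.
Extra = (COP − 1)·Ẇ = 6841 W.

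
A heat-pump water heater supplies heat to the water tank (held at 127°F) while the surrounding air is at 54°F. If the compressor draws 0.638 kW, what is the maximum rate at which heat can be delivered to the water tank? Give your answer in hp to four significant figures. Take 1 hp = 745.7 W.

In absolute terms T_C = 285.37 K and T_H = 325.93 K, so ΔT = 40.56 K.
COP_Carnot = T_H/ΔT = 325.93/40.56 = 8.037.
Q̇_max = COP_Carnot × Ẇ = 8.037 × 0.6380 kW = 5.127 kW = 6.876 hp.

6.876 hp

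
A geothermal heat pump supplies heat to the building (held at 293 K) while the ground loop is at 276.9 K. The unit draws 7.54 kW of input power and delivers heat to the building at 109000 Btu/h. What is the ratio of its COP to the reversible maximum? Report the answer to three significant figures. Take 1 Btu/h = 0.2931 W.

Converting, Q̇_H = 109000 Btu/h = 31.95 kW, so COP_actual = Q̇_H/Ẇ = 31.95/7.540 = 4.237.
The reservoir spacing is ΔT = 293 − 276.9 = 16.10 K.
COP_Carnot = T_H/ΔT = 293.00/16.10 = 18.20.
η_II = COP_actual/COP_Carnot = 4.237/18.20 = 0.2328.

0.233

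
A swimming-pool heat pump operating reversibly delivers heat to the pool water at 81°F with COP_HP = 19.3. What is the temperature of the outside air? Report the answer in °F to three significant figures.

COP_HP = T_H/(T_H − T_C) gives T_H − T_C = T_H/COP.
With T_H = 300.37 K, T_C = 300.37 × (1 − 1/19.3) = 284.81 K.
Converting, 284.81 K = 52.99°F.

53.0 °F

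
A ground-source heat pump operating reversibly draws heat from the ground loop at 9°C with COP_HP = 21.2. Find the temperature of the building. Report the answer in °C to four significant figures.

22.97 °C

COP_HP = T_H/(T_H − T_C) rearranges to T_H = COP·T_C/(COP − 1).
With T_C = 282.15 K, T_H = 21.2 × 282.15/20.20 = 296.12 K.
Converting, 296.12 K = 22.97°C.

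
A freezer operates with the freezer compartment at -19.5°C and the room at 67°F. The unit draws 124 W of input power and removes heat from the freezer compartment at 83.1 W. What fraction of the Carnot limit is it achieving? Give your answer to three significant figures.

0.103

COP_actual = Q̇_C/Ẇ = 83.10/124.0 = 0.6702.
In absolute terms T_C = 253.65 K and T_H = 292.59 K, so ΔT = 38.94 K.
COP_Carnot = T_C/ΔT = 253.65/38.94 = 6.513.
η_II = COP_actual/COP_Carnot = 0.6702/6.513 = 0.1029.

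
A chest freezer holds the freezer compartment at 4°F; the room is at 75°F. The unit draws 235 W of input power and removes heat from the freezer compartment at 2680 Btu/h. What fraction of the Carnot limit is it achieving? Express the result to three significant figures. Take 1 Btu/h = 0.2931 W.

0.512

Converting, Q̇_C = 2680 Btu/h = 785.5 W, so COP_actual = Q̇_C/Ẇ = 785.5/235.0 = 3.343.
In absolute terms T_C = 257.59 K and T_H = 297.04 K, so ΔT = 39.44 K.
COP_Carnot = T_C/ΔT = 257.59/39.44 = 6.531.
η_II = COP_actual/COP_Carnot = 3.343/6.531 = 0.5118.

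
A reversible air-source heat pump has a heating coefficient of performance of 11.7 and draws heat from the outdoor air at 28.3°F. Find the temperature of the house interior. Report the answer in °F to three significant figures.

73.9 °F

COP_HP = T_H/(T_H − T_C) rearranges to T_H = COP·T_C/(COP − 1).
With T_C = 271.09 K, T_H = 11.7 × 271.09/10.70 = 296.43 K.
Converting, 296.43 K = 73.90°F.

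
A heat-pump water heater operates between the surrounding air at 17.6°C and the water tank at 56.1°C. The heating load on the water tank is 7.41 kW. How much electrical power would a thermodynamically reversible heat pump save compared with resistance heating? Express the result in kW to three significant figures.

In absolute terms T_C = 290.75 K and T_H = 329.25 K, so ΔT = 38.50 K.
COP_Carnot = T_H/ΔT = 329.25/38.50 = 8.552.
Resistance heating needs Ẇ_res = Q̇_H = 7.410 kW; the reversible heat pump needs only Ẇ_hp = Q̇_H/COP = 0.8665 kW.
Saving = 7.410 − 0.8665 = 6.544 kW.

6.54 kW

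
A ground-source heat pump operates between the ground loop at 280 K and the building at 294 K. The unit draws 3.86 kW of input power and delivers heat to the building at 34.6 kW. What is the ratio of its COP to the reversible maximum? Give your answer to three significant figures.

0.427

COP_actual = Q̇_H/Ẇ = 34.60/3.860 = 8.964.
The reservoir spacing is ΔT = 294 − 280 = 14.00 K.
COP_Carnot = T_H/ΔT = 294.00/14.00 = 21.00.
η_II = COP_actual/COP_Carnot = 8.964/21.00 = 0.4268.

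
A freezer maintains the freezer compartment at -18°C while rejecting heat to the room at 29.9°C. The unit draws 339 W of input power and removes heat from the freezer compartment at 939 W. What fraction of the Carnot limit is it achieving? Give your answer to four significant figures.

COP_actual = Q̇_C/Ẇ = 939.0/339.0 = 2.770.
In absolute terms T_C = 255.15 K and T_H = 303.05 K, so ΔT = 47.90 K.
COP_Carnot = T_C/ΔT = 255.15/47.90 = 5.327.
η_II = COP_actual/COP_Carnot = 2.770/5.327 = 0.5200.

0.5200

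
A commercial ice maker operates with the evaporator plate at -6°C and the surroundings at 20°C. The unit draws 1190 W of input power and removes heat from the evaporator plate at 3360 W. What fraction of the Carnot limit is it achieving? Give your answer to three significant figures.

0.275

COP_actual = Q̇_C/Ẇ = 3360/1190 = 2.824.
In absolute terms T_C = 267.15 K and T_H = 293.15 K, so ΔT = 26.00 K.
COP_Carnot = T_C/ΔT = 267.15/26.00 = 10.28.
η_II = COP_actual/COP_Carnot = 2.824/10.28 = 0.2748.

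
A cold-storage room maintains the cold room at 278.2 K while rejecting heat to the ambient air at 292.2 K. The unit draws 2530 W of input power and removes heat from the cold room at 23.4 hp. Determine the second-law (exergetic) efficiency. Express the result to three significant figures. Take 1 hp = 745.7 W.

0.347

Converting, Q̇_C = 23.40 hp = 17450 W, so COP_actual = Q̇_C/Ẇ = 17450/2530 = 6.897.
The reservoir spacing is ΔT = 292.2 − 278.2 = 14.00 K.
COP_Carnot = T_C/ΔT = 278.20/14.00 = 19.87.
η_II = COP_actual/COP_Carnot = 6.897/19.87 = 0.3471.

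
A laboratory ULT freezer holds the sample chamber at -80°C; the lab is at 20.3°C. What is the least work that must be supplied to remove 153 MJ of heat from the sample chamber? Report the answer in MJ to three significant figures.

In absolute terms T_C = 193.15 K and T_H = 293.45 K, so ΔT = 100.3 K.
The reversible limit is COP_R = T_C/ΔT = 1.926, so W_min = Q_C/COP = Q_C·ΔT/T_C.
W_min = 153.0 × 100.3/193.15 = 79.45 MJ.

79.5 MJ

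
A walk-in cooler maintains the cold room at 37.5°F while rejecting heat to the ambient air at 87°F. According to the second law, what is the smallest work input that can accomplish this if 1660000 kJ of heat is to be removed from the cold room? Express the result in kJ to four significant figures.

In absolute terms T_C = 276.21 K and T_H = 303.71 K, so ΔT = 27.50 K.
The reversible limit is COP_R = T_C/ΔT = 10.04, so W_min = Q_C/COP = Q_C·ΔT/T_C.
W_min = 1660000 × 27.50/276.21 = 165300 kJ.

165300 kJ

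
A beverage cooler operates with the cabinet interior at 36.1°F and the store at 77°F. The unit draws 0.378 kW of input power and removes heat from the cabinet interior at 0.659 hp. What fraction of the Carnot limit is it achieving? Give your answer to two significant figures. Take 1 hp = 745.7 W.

0.11

Converting, Q̇_C = 0.6590 hp = 0.4914 kW, so COP_actual = Q̇_C/Ẇ = 0.4914/0.3780 = 1.300.
In absolute terms T_C = 275.43 K and T_H = 298.15 K, so ΔT = 22.72 K.
COP_Carnot = T_C/ΔT = 275.43/22.72 = 12.12.
η_II = COP_actual/COP_Carnot = 1.300/12.12 = 0.1073.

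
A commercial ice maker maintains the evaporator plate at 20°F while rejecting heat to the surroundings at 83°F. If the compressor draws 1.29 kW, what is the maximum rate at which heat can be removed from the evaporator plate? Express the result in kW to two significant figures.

In absolute terms T_C = 266.48 K and T_H = 301.48 K, so ΔT = 35.00 K.
COP_Carnot = T_C/ΔT = 266.48/35.00 = 7.614.
Q̇_max = COP_Carnot × Ẇ = 7.614 × 1.290 kW = 9.822 kW.

9.8 kW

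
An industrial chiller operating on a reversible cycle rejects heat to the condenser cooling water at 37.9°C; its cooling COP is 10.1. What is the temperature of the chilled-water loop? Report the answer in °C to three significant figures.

For a Carnot refrigerator COP_R = T_C/(T_H − T_C), so T_C = COP·T_H/(1 + COP).
With T_H = 311.05 K, T_C = 10.1 × 311.05/11.10 = 283.03 K.
Converting, 283.03 K = 9.88°C.

9.88 °C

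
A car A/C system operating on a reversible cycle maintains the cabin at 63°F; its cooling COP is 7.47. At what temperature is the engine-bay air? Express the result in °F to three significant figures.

COP_R = T_C/(T_H − T_C) gives T_H − T_C = T_C/COP.
With T_C = 290.37 K, T_H = 290.37 × (1 + 1/7.47) = 329.24 K.
Converting, 329.24 K = 132.97°F.

133 °F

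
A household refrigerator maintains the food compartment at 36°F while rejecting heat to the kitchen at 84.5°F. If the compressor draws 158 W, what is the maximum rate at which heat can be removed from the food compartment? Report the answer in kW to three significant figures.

1.61 kW

In absolute terms T_C = 275.37 K and T_H = 302.32 K, so ΔT = 26.94 K.
COP_Carnot = T_C/ΔT = 275.37/26.94 = 10.22.
Q̇_max = COP_Carnot × Ẇ = 10.22 × 158.0 W = 1615 W = 1.615 kW.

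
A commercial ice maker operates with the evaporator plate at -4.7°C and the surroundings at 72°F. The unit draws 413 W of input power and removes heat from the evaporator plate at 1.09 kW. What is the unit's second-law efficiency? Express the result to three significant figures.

0.265

Converting, Q̇_C = 1.090 kW = 1090 W, so COP_actual = Q̇_C/Ẇ = 1090/413.0 = 2.639.
In absolute terms T_C = 268.45 K and T_H = 295.37 K, so ΔT = 26.92 K.
COP_Carnot = T_C/ΔT = 268.45/26.92 = 9.971.
η_II = COP_actual/COP_Carnot = 2.639/9.971 = 0.2647.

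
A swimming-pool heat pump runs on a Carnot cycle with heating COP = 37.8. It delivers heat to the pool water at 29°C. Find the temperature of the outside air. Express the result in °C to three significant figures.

21.0 °C

COP_HP = T_H/(T_H − T_C) gives T_H − T_C = T_H/COP.
With T_H = 302.15 K, T_C = 302.15 × (1 − 1/37.8) = 294.16 K.
Converting, 294.16 K = 21.01°C.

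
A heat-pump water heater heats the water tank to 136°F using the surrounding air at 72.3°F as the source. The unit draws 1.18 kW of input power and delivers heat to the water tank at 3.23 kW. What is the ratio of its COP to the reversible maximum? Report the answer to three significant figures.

0.293

COP_actual = Q̇_H/Ẇ = 3.230/1.180 = 2.737.
In absolute terms T_C = 295.54 K and T_H = 330.93 K, so ΔT = 35.39 K.
COP_Carnot = T_H/ΔT = 330.93/35.39 = 9.351.
η_II = COP_actual/COP_Carnot = 2.737/9.351 = 0.2927.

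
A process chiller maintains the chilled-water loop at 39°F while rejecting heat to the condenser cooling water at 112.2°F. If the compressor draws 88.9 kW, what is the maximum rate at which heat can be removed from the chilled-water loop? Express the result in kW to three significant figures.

606 kW

In absolute terms T_C = 277.04 K and T_H = 317.71 K, so ΔT = 40.67 K.
COP_Carnot = T_C/ΔT = 277.04/40.67 = 6.812.
Q̇_max = COP_Carnot × Ẇ = 6.812 × 88.90 kW = 605.6 kW.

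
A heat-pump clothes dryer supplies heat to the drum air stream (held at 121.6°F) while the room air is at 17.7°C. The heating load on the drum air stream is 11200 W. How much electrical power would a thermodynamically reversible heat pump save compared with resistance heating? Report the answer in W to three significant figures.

In absolute terms T_C = 290.85 K and T_H = 322.93 K, so ΔT = 32.08 K.
COP_Carnot = T_H/ΔT = 322.93/32.08 = 10.07.
Resistance heating needs Ẇ_res = Q̇_H = 11200 W; the reversible heat pump needs only Ẇ_hp = Q̇_H/COP = 1113 W.
Saving = 11200 − 1113 = 10090 W.

10100 W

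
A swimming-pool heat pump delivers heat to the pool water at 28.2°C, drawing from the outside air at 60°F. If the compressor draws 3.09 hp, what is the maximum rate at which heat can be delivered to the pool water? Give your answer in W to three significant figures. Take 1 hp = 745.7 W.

54900 W

In absolute terms T_C = 288.71 K and T_H = 301.35 K, so ΔT = 12.64 K.
COP_Carnot = T_H/ΔT = 301.35/12.64 = 23.83.
Q̇_max = COP_Carnot × Ẇ = 23.83 × 3.090 hp = 73.64 hp = 54920 W.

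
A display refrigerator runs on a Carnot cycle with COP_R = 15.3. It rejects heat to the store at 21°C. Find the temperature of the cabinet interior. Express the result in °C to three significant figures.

2.95 °C

For a Carnot refrigerator COP_R = T_C/(T_H − T_C), so T_C = COP·T_H/(1 + COP).
With T_H = 294.15 K, T_C = 15.3 × 294.15/16.30 = 276.10 K.
Converting, 276.10 K = 2.95°C.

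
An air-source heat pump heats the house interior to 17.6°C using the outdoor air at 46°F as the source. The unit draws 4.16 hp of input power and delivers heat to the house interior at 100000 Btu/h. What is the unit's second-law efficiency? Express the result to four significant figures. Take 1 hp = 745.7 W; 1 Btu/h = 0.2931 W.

Converting, Q̇_H = 100000 Btu/h = 39.31 hp, so COP_actual = Q̇_H/Ẇ = 39.31/4.160 = 9.448.
In absolute terms T_C = 280.93 K and T_H = 290.75 K, so ΔT = 9.822 K.
COP_Carnot = T_H/ΔT = 290.75/9.822 = 29.60.
η_II = COP_actual/COP_Carnot = 9.448/29.60 = 0.3192.

0.3192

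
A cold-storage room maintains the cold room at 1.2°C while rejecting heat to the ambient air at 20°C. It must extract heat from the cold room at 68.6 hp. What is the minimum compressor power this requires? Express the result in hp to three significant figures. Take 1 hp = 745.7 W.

In absolute terms T_C = 274.35 K and T_H = 293.15 K, so ΔT = 18.80 K.
COP_Carnot = T_C/ΔT = 274.35/18.80 = 14.59.
Ẇ_min = Q̇/COP_Carnot = 68.60/14.59 = 4.701 hp.

4.70 hp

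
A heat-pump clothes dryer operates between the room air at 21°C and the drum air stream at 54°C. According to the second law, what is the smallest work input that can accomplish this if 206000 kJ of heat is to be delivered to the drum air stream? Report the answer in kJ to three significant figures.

In absolute terms T_C = 294.15 K and T_H = 327.15 K, so ΔT = 33.00 K.
The reversible limit is COP_HP = T_H/ΔT = 9.914, so W_min = Q_H/COP = Q_H·ΔT/T_H.
W_min = 206000 × 33.00/327.15 = 20780 kJ.

20800 kJ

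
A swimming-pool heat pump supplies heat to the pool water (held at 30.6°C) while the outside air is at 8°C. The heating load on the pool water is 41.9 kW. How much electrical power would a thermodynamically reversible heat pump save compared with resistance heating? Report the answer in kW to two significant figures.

In absolute terms T_C = 281.15 K and T_H = 303.75 K, so ΔT = 22.60 K.
COP_Carnot = T_H/ΔT = 303.75/22.60 = 13.44.
Resistance heating needs Ẇ_res = Q̇_H = 41.90 kW; the reversible heat pump needs only Ẇ_hp = Q̇_H/COP = 3.117 kW.
Saving = 41.90 − 3.117 = 38.78 kW.

39 kW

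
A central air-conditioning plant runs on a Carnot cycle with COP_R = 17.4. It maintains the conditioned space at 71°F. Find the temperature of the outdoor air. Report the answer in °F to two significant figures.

100 °F

COP_R = T_C/(T_H − T_C) gives T_H − T_C = T_C/COP.
With T_C = 294.82 K, T_H = 294.82 × (1 + 1/17.4) = 311.76 K.
Converting, 311.76 K = 101.50°F.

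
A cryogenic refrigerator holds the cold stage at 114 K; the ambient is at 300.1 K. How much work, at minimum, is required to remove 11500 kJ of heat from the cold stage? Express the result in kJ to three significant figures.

18800 kJ

The reservoir spacing is ΔT = 300.1 − 114 = 186.1 K.
The reversible limit is COP_R = T_C/ΔT = 0.6126, so W_min = Q_C/COP = Q_C·ΔT/T_C.
W_min = 11500 × 186.1/114.00 = 18770 kJ.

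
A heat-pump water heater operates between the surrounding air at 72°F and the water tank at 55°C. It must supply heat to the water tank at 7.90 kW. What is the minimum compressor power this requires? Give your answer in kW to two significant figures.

In absolute terms T_C = 295.37 K and T_H = 328.15 K, so ΔT = 32.78 K.
COP_Carnot = T_H/ΔT = 328.15/32.78 = 10.01.
Ẇ_min = Q̇/COP_Carnot = 7.900/10.01 = 0.7891 kW.

0.79 kW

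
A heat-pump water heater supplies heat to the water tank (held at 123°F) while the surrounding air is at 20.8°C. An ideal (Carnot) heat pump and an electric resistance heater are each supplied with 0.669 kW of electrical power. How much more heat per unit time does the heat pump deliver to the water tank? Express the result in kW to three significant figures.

In absolute terms T_C = 293.95 K and T_H = 323.71 K, so ΔT = 29.76 K.
COP_Carnot = T_H/ΔT = 323.71/29.76 = 10.88.
The heat pump delivers Q̇_H = COP × Ẇ = 7.278 kW; the resistance heater delivers Ẇ = 0.6690 kW.
Extra = (COP − 1)·Ẇ = 6.609 kW.

6.61 kW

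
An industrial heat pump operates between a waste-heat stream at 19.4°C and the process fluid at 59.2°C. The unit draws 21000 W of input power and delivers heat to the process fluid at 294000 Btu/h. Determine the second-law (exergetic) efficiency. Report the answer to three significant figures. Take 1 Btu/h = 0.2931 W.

Converting, Q̇_H = 294000 Btu/h = 86170 W, so COP_actual = Q̇_H/Ẇ = 86170/21000 = 4.103.
In absolute terms T_C = 292.55 K and T_H = 332.35 K, so ΔT = 39.80 K.
COP_Carnot = T_H/ΔT = 332.35/39.80 = 8.351.
η_II = COP_actual/COP_Carnot = 4.103/8.351 = 0.4914.

0.491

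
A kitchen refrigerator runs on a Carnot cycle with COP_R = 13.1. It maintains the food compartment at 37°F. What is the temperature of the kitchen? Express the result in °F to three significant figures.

COP_R = T_C/(T_H − T_C) gives T_H − T_C = T_C/COP.
With T_C = 275.93 K, T_H = 275.93 × (1 + 1/13.1) = 296.99 K.
Converting, 296.99 K = 74.91°F.

74.9 °F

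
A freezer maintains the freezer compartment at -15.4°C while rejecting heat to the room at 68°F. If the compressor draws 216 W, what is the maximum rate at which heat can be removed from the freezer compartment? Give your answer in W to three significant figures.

1570 W

In absolute terms T_C = 257.75 K and T_H = 293.15 K, so ΔT = 35.40 K.
COP_Carnot = T_C/ΔT = 257.75/35.40 = 7.281.
Q̇_max = COP_Carnot × Ẇ = 7.281 × 216.0 W = 1573 W.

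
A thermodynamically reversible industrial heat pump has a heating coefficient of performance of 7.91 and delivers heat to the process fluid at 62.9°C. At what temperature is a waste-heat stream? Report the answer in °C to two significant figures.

COP_HP = T_H/(T_H − T_C) gives T_H − T_C = T_H/COP.
With T_H = 336.05 K, T_C = 336.05 × (1 − 1/7.91) = 293.57 K.
Converting, 293.57 K = 20.42°C.

20 °C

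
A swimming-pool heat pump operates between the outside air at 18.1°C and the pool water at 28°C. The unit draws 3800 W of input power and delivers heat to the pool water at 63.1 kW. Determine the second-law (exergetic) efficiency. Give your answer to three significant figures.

0.546

Converting, Q̇_H = 63.10 kW = 63100 W, so COP_actual = Q̇_H/Ẇ = 63100/3800 = 16.61.
In absolute terms T_C = 291.25 K and T_H = 301.15 K, so ΔT = 9.900 K.
COP_Carnot = T_H/ΔT = 301.15/9.900 = 30.42.
η_II = COP_actual/COP_Carnot = 16.61/30.42 = 0.5459.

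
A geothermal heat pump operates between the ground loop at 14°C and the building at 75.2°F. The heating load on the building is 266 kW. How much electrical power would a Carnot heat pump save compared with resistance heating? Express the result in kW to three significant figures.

In absolute terms T_C = 287.15 K and T_H = 297.15 K, so ΔT = 10.00 K.
COP_Carnot = T_H/ΔT = 297.15/10.00 = 29.72.
Resistance heating needs Ẇ_res = Q̇_H = 266.0 kW; the reversible heat pump needs only Ẇ_hp = Q̇_H/COP = 8.952 kW.
Saving = 266.0 − 8.952 = 257.0 kW.

257 kW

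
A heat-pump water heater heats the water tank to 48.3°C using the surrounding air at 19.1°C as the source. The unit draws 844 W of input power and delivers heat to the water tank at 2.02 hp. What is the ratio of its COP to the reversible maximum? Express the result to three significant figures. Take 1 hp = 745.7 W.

Converting, Q̇_H = 2.020 hp = 1506 W, so COP_actual = Q̇_H/Ẇ = 1506/844.0 = 1.785.
In absolute terms T_C = 292.25 K and T_H = 321.45 K, so ΔT = 29.20 K.
COP_Carnot = T_H/ΔT = 321.45/29.20 = 11.01.
η_II = COP_actual/COP_Carnot = 1.785/11.01 = 0.1621.

0.162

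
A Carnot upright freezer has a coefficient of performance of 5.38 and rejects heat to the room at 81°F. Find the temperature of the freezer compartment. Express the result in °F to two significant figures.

-3.7 °F

For a Carnot refrigerator COP_R = T_C/(T_H − T_C), so T_C = COP·T_H/(1 + COP).
With T_H = 300.37 K, T_C = 5.38 × 300.37/6.380 = 253.29 K.
Converting, 253.29 K = -3.74°F.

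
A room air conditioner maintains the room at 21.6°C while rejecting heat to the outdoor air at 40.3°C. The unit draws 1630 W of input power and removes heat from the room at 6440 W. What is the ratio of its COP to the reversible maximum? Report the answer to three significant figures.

COP_actual = Q̇_C/Ẇ = 6440/1630 = 3.951.
In absolute terms T_C = 294.75 K and T_H = 313.45 K, so ΔT = 18.70 K.
COP_Carnot = T_C/ΔT = 294.75/18.70 = 15.76.
η_II = COP_actual/COP_Carnot = 3.951/15.76 = 0.2507.

0.251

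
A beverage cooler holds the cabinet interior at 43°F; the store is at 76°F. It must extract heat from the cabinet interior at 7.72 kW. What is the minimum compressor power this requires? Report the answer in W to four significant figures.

In absolute terms T_C = 279.26 K and T_H = 297.59 K, so ΔT = 18.33 K.
COP_Carnot = T_C/ΔT = 279.26/18.33 = 15.23.
Ẇ_min = Q̇/COP_Carnot = 7.720/15.23 = 0.5068 kW = 506.8 W.

506.8 W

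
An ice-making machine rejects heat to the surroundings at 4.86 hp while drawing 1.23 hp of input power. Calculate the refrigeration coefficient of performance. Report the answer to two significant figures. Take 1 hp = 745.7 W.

The first law gives Q̇_H = Q̇_C + Ẇ, so the three rates are Q̇_C = 3.630, Q̇_H = 4.860, Ẇ = 1.230 hp.
COP_R = Q̇_C/Ẇ = 3.630/1.230 = 2.951.

3.0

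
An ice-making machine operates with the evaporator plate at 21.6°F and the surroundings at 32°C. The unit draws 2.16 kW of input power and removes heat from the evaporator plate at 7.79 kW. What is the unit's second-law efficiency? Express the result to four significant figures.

0.5096

COP_actual = Q̇_C/Ẇ = 7.790/2.160 = 3.606.
In absolute terms T_C = 267.37 K and T_H = 305.15 K, so ΔT = 37.78 K.
COP_Carnot = T_C/ΔT = 267.37/37.78 = 7.078.
η_II = COP_actual/COP_Carnot = 3.606/7.078 = 0.5096.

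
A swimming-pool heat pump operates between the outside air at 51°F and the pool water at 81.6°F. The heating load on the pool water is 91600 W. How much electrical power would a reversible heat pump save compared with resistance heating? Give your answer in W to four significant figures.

86420 W

In absolute terms T_C = 283.71 K and T_H = 300.71 K, so ΔT = 17.00 K.
COP_Carnot = T_H/ΔT = 300.71/17.00 = 17.69.
Resistance heating needs Ẇ_res = Q̇_H = 91600 W; the reversible heat pump needs only Ẇ_hp = Q̇_H/COP = 5178 W.
Saving = 91600 − 5178 = 86420 W.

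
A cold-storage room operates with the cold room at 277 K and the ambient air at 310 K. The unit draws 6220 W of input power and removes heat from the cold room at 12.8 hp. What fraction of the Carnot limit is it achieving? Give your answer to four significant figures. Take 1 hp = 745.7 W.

0.1828

Converting, Q̇_C = 12.80 hp = 9545 W, so COP_actual = Q̇_C/Ẇ = 9545/6220 = 1.535.
The reservoir spacing is ΔT = 310 − 277 = 33.00 K.
COP_Carnot = T_C/ΔT = 277.00/33.00 = 8.394.
η_II = COP_actual/COP_Carnot = 1.535/8.394 = 0.1828.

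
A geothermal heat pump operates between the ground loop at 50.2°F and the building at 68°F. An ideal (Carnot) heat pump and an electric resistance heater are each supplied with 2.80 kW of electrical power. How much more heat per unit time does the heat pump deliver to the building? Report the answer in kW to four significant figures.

80.20 kW

In absolute terms T_C = 283.26 K and T_H = 293.15 K, so ΔT = 9.889 K.
COP_Carnot = T_H/ΔT = 293.15/9.889 = 29.64.
The heat pump delivers Q̇_H = COP × Ẇ = 83.00 kW; the resistance heater delivers Ẇ = 2.800 kW.
Extra = (COP − 1)·Ẇ = 80.20 kW.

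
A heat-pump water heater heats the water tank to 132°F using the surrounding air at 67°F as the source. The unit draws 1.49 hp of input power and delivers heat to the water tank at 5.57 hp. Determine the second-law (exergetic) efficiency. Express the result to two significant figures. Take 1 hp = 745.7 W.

0.41

COP_actual = Q̇_H/Ẇ = 5.570/1.490 = 3.738.
In absolute terms T_C = 292.59 K and T_H = 328.71 K, so ΔT = 36.11 K.
COP_Carnot = T_H/ΔT = 328.71/36.11 = 9.103.
η_II = COP_actual/COP_Carnot = 3.738/9.103 = 0.4107.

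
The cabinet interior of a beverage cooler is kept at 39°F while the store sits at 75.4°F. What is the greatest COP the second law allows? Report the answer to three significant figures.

In absolute terms T_C = 277.04 K and T_H = 297.26 K, so ΔT = 20.22 K.
For a reversible cycle, COP_Carnot = T_C/ΔT = 277.04/20.22 = 13.70.

13.7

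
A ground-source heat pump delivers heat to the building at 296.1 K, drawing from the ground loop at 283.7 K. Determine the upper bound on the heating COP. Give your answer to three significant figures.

23.9

The reservoir spacing is ΔT = 296.1 − 283.7 = 12.40 K.
For a reversible cycle, COP_Carnot = T_H/ΔT = 296.10/12.40 = 23.88.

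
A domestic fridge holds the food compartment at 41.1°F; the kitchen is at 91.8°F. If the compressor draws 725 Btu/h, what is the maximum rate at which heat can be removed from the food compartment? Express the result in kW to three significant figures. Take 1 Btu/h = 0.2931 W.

2.10 kW

In absolute terms T_C = 278.21 K and T_H = 306.37 K, so ΔT = 28.17 K.
COP_Carnot = T_C/ΔT = 278.21/28.17 = 9.877.
Q̇_max = COP_Carnot × Ẇ = 9.877 × 725.0 Btu/h = 7161 Btu/h = 2.099 kW.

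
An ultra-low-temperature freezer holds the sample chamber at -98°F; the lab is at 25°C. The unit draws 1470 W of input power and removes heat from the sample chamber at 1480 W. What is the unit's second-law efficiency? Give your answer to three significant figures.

0.487

COP_actual = Q̇_C/Ẇ = 1480/1470 = 1.007.
In absolute terms T_C = 200.93 K and T_H = 298.15 K, so ΔT = 97.22 K.
COP_Carnot = T_C/ΔT = 200.93/97.22 = 2.067.
η_II = COP_actual/COP_Carnot = 1.007/2.067 = 0.4872.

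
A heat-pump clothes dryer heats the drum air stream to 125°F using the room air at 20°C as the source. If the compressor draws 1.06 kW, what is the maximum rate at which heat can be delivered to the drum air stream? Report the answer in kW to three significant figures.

In absolute terms T_C = 293.15 K and T_H = 324.82 K, so ΔT = 31.67 K.
COP_Carnot = T_H/ΔT = 324.82/31.67 = 10.26.
Q̇_max = COP_Carnot × Ẇ = 10.26 × 1.060 kW = 10.87 kW.

10.9 kW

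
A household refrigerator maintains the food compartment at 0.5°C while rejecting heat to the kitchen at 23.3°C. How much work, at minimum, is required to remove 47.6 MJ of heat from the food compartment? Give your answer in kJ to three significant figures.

In absolute terms T_C = 273.65 K and T_H = 296.45 K, so ΔT = 22.80 K.
The reversible limit is COP_R = T_C/ΔT = 12.00, so W_min = Q_C/COP = Q_C·ΔT/T_C.
W_min = 47.60 × 22.80/273.65 = 3.966 MJ = 3966 kJ.

3970 kJ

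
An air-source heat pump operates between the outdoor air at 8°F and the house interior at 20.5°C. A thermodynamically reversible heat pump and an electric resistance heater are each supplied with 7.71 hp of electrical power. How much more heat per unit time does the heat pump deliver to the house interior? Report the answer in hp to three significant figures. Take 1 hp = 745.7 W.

59.2 hp

In absolute terms T_C = 259.82 K and T_H = 293.65 K, so ΔT = 33.83 K.
COP_Carnot = T_H/ΔT = 293.65/33.83 = 8.679.
The heat pump delivers Q̇_H = COP × Ẇ = 66.92 hp; the resistance heater delivers Ẇ = 7.710 hp.
Extra = (COP − 1)·Ẇ = 59.21 hp.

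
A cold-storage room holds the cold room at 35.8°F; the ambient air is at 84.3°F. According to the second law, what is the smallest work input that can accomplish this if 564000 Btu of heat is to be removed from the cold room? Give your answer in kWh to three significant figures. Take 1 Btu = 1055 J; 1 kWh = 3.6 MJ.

In absolute terms T_C = 275.26 K and T_H = 302.21 K, so ΔT = 26.94 K.
The reversible limit is COP_R = T_C/ΔT = 10.22, so W_min = Q_C/COP = Q_C·ΔT/T_C.
W_min = 564000 × 26.94/275.26 = 55210 Btu = 16.18 kWh.

16.2 kWh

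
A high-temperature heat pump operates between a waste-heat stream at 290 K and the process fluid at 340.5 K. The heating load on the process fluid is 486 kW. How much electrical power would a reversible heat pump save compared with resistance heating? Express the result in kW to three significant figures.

414 kW

The reservoir spacing is ΔT = 340.5 − 290 = 50.50 K.
COP_Carnot = T_H/ΔT = 340.50/50.50 = 6.743.
Resistance heating needs Ẇ_res = Q̇_H = 486.0 kW; the reversible heat pump needs only Ẇ_hp = Q̇_H/COP = 72.08 kW.
Saving = 486.0 − 72.08 = 413.9 kW.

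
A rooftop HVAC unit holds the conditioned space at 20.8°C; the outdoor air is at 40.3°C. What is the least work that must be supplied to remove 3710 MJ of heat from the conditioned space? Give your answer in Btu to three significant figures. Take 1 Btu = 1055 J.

In absolute terms T_C = 293.95 K and T_H = 313.45 K, so ΔT = 19.50 K.
The reversible limit is COP_R = T_C/ΔT = 15.07, so W_min = Q_C/COP = Q_C·ΔT/T_C.
W_min = 3710 × 19.50/293.95 = 246.1 MJ = 233300 Btu.

233000 Btu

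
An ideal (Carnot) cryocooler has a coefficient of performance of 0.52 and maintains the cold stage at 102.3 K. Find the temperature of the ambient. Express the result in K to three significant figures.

299 K

COP_R = T_C/(T_H − T_C) gives T_H − T_C = T_C/COP.
With T_C = 102.30 K, T_H = 102.30 × (1 + 1/0.52) = 299.03 K.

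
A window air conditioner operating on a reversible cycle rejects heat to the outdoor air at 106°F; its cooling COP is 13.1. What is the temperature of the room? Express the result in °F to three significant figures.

For a Carnot refrigerator COP_R = T_C/(T_H − T_C), so T_C = COP·T_H/(1 + COP).
With T_H = 314.26 K, T_C = 13.1 × 314.26/14.10 = 291.97 K.
Converting, 291.97 K = 65.88°F.

65.9 °F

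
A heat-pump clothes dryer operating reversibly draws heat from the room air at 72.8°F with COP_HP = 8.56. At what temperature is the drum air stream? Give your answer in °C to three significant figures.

COP_HP = T_H/(T_H − T_C) rearranges to T_H = COP·T_C/(COP − 1).
With T_C = 295.82 K, T_H = 8.56 × 295.82/7.560 = 334.95 K.
Converting, 334.95 K = 61.80°C.

61.8 °C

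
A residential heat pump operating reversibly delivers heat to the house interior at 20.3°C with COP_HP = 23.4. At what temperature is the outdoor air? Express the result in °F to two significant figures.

COP_HP = T_H/(T_H − T_C) gives T_H − T_C = T_H/COP.
With T_H = 293.45 K, T_C = 293.45 × (1 − 1/23.4) = 280.91 K.
Converting, 280.91 K = 45.97°F.

46 °F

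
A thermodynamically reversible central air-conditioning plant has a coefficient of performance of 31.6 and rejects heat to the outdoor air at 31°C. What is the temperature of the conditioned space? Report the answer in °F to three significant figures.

For a Carnot refrigerator COP_R = T_C/(T_H − T_C), so T_C = COP·T_H/(1 + COP).
With T_H = 304.15 K, T_C = 31.6 × 304.15/32.60 = 294.82 K.
Converting, 294.82 K = 71.01°F.

71.0 °F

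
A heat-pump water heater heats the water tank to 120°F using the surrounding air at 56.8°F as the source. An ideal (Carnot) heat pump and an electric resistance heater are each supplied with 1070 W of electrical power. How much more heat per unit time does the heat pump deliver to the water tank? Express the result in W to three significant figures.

In absolute terms T_C = 286.93 K and T_H = 322.04 K, so ΔT = 35.11 K.
COP_Carnot = T_H/ΔT = 322.04/35.11 = 9.172.
The heat pump delivers Q̇_H = COP × Ẇ = 9814 W; the resistance heater delivers Ẇ = 1070 W.
Extra = (COP − 1)·Ẇ = 8744 W.

8740 W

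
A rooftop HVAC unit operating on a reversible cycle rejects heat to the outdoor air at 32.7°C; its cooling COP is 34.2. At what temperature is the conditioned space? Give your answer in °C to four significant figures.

For a Carnot refrigerator COP_R = T_C/(T_H − T_C), so T_C = COP·T_H/(1 + COP).
With T_H = 305.85 K, T_C = 34.2 × 305.85/35.20 = 297.16 K.
Converting, 297.16 K = 24.01°C.

24.01 °C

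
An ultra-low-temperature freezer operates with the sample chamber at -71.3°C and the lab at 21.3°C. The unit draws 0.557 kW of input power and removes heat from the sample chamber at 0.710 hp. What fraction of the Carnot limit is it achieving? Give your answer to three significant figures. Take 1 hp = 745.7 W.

0.436

Converting, Q̇_C = 0.7100 hp = 0.5294 kW, so COP_actual = Q̇_C/Ẇ = 0.5294/0.5570 = 0.9505.
In absolute terms T_C = 201.85 K and T_H = 294.45 K, so ΔT = 92.60 K.
COP_Carnot = T_C/ΔT = 201.85/92.60 = 2.180.
η_II = COP_actual/COP_Carnot = 0.9505/2.180 = 0.4361.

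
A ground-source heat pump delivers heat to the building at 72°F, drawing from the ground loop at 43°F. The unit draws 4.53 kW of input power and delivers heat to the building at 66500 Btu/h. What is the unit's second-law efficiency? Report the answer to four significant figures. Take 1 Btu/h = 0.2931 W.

0.2347

Converting, Q̇_H = 66500 Btu/h = 19.49 kW, so COP_actual = Q̇_H/Ẇ = 19.49/4.530 = 4.303.
In absolute terms T_C = 279.26 K and T_H = 295.37 K, so ΔT = 16.11 K.
COP_Carnot = T_H/ΔT = 295.37/16.11 = 18.33.
η_II = COP_actual/COP_Carnot = 4.303/18.33 = 0.2347.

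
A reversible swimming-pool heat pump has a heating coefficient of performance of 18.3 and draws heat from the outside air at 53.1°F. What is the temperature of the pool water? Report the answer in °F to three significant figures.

COP_HP = T_H/(T_H − T_C) rearranges to T_H = COP·T_C/(COP − 1).
With T_C = 284.87 K, T_H = 18.3 × 284.87/17.30 = 301.34 K.
Converting, 301.34 K = 82.74°F.

82.7 °F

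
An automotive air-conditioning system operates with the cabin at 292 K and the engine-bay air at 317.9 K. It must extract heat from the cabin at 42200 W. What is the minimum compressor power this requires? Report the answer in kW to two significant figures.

3.7 kW

The reservoir spacing is ΔT = 317.9 − 292 = 25.90 K.
COP_Carnot = T_C/ΔT = 292.00/25.90 = 11.27.
Ẇ_min = Q̇/COP_Carnot = 42200/11.27 = 3743 W = 3.743 kW.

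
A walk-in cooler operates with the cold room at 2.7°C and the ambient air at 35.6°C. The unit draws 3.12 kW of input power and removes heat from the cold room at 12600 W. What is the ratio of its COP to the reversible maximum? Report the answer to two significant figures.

0.48

Converting, Q̇_C = 12600 W = 12.60 kW, so COP_actual = Q̇_C/Ẇ = 12.60/3.120 = 4.038.
In absolute terms T_C = 275.85 K and T_H = 308.75 K, so ΔT = 32.90 K.
COP_Carnot = T_C/ΔT = 275.85/32.90 = 8.384.
η_II = COP_actual/COP_Carnot = 4.038/8.384 = 0.4817.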